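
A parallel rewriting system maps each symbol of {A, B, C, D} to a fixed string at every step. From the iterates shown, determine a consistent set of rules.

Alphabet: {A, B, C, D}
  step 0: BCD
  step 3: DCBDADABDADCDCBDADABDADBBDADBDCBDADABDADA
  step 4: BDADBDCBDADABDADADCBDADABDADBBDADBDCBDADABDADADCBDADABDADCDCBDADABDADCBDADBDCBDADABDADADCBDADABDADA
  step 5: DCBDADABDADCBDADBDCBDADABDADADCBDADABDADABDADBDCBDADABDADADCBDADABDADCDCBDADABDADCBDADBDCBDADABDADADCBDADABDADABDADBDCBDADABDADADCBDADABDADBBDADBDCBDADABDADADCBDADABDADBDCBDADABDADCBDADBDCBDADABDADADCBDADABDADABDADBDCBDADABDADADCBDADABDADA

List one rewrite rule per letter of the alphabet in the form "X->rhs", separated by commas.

A->DA, B->DC, C->DB, D->BDA

  step 4 ⇒ step 5: BDADBDCBDADABDADADCBDADABDADBBDADBDCBDADABDADADCBDADABDADCDCBDADABDADCBDADBDCBDADABDADADCBDADABDADA ⇒ DC·BDA·DA·BDA·DC·BDA·DB·DC·BDA·DA·BDA·DA·DC·BDA·DA·BDA·DA·BDA·DB·DC·BDA·DA·BDA·DA·DC·BDA·DA·BDA·DC·DC·BDA·DA·BDA·DC·BDA·DB·DC·BDA·DA·BDA·DA·DC·BDA·DA·BDA·DA·BDA·DB·DC·BDA·DA·BDA·DA·DC·BDA·DA·BDA·DB·BDA·DB·DC·BDA·DA·BDA·DA·DC·BDA·DA·BDA·DB·DC·BDA·DA·BDA·DC·BDA·DB·DC·BDA·DA·BDA·DA·DC·BDA·DA·BDA·DA·BDA·DB·DC·BDA·DA·BDA·DA·DC·BDA·DA·BDA·DA
    A ↦ DA
    B ↦ DC
    C ↦ DB
    D ↦ BDA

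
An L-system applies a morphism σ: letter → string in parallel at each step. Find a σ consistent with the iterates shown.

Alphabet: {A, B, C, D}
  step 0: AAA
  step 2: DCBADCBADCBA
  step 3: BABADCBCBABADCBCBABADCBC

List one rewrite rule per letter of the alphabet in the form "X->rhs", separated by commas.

A->BC, B->DC, C->BA, D->BA

  step 2 ⇒ step 3: DCBADCBADCBA ⇒ BA·BA·DC·BC·BA·BA·DC·BC·BA·BA·DC·BC
    A ↦ BC
    B ↦ DC
    C ↦ BA
    D ↦ BA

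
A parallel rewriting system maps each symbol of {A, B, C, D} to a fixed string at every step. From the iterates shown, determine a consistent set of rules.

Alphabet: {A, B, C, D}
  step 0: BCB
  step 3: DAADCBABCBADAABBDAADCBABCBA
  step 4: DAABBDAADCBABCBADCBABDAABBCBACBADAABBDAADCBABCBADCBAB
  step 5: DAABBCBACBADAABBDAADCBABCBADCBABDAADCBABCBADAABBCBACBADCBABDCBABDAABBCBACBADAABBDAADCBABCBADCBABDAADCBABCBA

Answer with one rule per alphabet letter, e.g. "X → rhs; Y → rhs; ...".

A->B, B->CBA, C->D, D->DAA

  step 4 ⇒ step 5: DAABBDAADCBABCBADCBABDAABBCBACBADAABBDAADCBABCBADCBAB ⇒ DAA·B·B·CBA·CBA·DAA·B·B·DAA·D·CBA·B·CBA·D·CBA·B·DAA·D·CBA·B·CBA·DAA·B·B·CBA·CBA·D·CBA·B·D·CBA·B·DAA·B·B·CBA·CBA·DAA·B·B·DAA·D·CBA·B·CBA·D·CBA·B·DAA·D·CBA·B·CBA
    A ↦ B
    B ↦ CBA
    C ↦ D
    D ↦ DAA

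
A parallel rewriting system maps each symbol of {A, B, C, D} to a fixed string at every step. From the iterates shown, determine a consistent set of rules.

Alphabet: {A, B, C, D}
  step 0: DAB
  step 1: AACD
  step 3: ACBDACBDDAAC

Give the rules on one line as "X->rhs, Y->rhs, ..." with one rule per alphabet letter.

  step 0 ⇒ step 1: DAB ⇒ A·AC·D
    A ↦ AC
    B ↦ D
    D ↦ A
    C ↦ BD  (constrained at step 1)

A->AC, B->D, C->BD, D->A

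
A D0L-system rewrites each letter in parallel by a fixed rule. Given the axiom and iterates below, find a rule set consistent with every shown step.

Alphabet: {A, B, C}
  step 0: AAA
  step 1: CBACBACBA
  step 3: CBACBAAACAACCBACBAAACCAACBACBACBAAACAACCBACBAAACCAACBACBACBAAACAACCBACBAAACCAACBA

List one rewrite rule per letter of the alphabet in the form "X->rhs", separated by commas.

  step 0 ⇒ step 1: AAA ⇒ CBA·CBA·CBA
    A ↦ CBA
    B ↦ CAA  (constrained at step 1)
    C ↦ AAC  (constrained at step 1)

A->CBA, B->CAA, C->AAC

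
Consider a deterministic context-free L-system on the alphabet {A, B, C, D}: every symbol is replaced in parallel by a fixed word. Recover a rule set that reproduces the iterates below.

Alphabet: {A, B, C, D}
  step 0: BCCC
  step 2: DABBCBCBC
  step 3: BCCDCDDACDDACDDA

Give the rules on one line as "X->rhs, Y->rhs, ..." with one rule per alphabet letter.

  step 2 ⇒ step 3: DABBCBCBC ⇒ B·C·CD·CD·DA·CD·DA·CD·DA
    A ↦ C
    B ↦ CD
    C ↦ DA
    D ↦ B

A->C, B->CD, C->DA, D->B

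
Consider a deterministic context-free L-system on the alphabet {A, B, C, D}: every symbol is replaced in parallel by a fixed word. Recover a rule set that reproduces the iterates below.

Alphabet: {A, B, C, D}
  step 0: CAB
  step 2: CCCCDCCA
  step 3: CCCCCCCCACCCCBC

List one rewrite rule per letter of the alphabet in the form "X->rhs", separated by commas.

  step 2 ⇒ step 3: CCCCDCCA ⇒ CC·CC·CC·CC·A·CC·CC·BC
    A ↦ BC
    C ↦ CC
    D ↦ A
    B ↦ D  (constrained at step 0)

A->BC, B->D, C->CC, D->A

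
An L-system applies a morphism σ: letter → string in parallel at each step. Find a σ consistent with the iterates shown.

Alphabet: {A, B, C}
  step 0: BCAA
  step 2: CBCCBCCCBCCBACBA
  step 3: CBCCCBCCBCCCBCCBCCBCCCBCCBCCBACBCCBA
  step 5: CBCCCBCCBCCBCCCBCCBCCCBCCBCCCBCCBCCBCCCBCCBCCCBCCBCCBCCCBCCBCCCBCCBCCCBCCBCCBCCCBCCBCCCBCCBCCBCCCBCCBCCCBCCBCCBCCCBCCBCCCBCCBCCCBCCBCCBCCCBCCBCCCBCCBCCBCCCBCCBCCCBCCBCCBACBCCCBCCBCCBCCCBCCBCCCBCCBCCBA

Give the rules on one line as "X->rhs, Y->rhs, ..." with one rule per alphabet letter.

  step 2 ⇒ step 3: CBCCBCCCBCCBACBA ⇒ CBC·C·CBC·CBC·C·CBC·CBC·CBC·C·CBC·CBC·C·BA·CBC·C·BA
    A ↦ BA
    B ↦ C
    C ↦ CBC

A->BA, B->C, C->CBC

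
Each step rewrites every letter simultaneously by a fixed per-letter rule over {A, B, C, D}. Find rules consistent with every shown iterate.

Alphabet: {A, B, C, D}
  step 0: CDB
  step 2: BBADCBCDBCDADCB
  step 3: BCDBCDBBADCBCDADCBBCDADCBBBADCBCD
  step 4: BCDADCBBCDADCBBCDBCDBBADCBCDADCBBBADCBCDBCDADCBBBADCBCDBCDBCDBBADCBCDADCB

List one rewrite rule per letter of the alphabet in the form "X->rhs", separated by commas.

A->B, B->BCD, C->ADC, D->B

  step 3 ⇒ step 4: BCDBCDBBADCBCDADCBBCDADCBBBADCBCD ⇒ BCD·ADC·B·BCD·ADC·B·BCD·BCD·B·B·ADC·BCD·ADC·B·B·B·ADC·BCD·BCD·ADC·B·B·B·ADC·BCD·BCD·BCD·B·B·ADC·BCD·ADC·B
    A ↦ B
    B ↦ BCD
    C ↦ ADC
    D ↦ B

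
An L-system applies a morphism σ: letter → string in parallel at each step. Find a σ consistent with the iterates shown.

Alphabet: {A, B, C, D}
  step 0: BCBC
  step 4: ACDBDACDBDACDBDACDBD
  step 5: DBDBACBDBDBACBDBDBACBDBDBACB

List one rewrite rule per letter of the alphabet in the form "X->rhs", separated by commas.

A->DB, B->AC, C->D, D->B

  step 4 ⇒ step 5: ACDBDACDBDACDBDACDBD ⇒ DB·D·B·AC·B·DB·D·B·AC·B·DB·D·B·AC·B·DB·D·B·AC·B
    A ↦ DB
    B ↦ AC
    C ↦ D
    D ↦ B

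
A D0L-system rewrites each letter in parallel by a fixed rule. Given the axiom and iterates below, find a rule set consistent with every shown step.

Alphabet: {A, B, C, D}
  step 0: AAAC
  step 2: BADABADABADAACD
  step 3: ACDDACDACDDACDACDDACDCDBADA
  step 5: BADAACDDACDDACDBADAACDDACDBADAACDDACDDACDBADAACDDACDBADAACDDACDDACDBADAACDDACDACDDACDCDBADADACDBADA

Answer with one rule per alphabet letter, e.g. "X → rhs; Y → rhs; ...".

  step 2 ⇒ step 3: BADABADABADAACD ⇒ A·CD·DA·CD·A·CD·DA·CD·A·CD·DA·CD·CD·BA·DA
    A ↦ CD
    B ↦ A
    C ↦ BA
    D ↦ DA

A->CD, B->A, C->BA, D->DA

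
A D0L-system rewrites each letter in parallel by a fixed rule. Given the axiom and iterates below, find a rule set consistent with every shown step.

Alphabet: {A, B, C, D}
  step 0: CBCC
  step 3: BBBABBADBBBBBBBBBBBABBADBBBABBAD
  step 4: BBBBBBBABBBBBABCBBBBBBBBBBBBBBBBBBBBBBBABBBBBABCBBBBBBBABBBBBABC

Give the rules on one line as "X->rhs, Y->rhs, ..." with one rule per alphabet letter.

A->BA, B->BB, C->AD, D->BC

  step 3 ⇒ step 4: BBBABBADBBBBBBBBBBBABBADBBBABBAD ⇒ BB·BB·BB·BA·BB·BB·BA·BC·BB·BB·BB·BB·BB·BB·BB·BB·BB·BB·BB·BA·BB·BB·BA·BC·BB·BB·BB·BA·BB·BB·BA·BC
    A ↦ BA
    B ↦ BB
    D ↦ BC
    C ↦ AD  (constrained at step 0)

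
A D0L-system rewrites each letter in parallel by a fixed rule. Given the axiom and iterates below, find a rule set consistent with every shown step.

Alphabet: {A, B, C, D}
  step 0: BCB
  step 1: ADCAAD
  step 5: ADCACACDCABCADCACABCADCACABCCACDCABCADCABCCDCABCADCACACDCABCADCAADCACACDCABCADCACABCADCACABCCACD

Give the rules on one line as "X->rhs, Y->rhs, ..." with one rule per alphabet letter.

  step 0 ⇒ step 1: BCB ⇒ AD·CA·AD
    B ↦ AD
    C ↦ CA
    A ↦ BC  (constrained at step 1)
    D ↦ CD  (constrained at step 1)

A->BC, B->AD, C->CA, D->CD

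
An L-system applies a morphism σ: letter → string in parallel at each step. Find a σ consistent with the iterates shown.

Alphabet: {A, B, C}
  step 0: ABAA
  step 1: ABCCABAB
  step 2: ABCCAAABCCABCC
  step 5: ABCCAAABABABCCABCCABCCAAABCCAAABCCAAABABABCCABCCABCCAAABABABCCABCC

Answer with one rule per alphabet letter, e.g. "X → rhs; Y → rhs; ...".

  step 1 ⇒ step 2: ABCCABAB ⇒ AB·CC·A·A·AB·CC·AB·CC
    A ↦ AB
    B ↦ CC
    C ↦ A

A->AB, B->CC, C->A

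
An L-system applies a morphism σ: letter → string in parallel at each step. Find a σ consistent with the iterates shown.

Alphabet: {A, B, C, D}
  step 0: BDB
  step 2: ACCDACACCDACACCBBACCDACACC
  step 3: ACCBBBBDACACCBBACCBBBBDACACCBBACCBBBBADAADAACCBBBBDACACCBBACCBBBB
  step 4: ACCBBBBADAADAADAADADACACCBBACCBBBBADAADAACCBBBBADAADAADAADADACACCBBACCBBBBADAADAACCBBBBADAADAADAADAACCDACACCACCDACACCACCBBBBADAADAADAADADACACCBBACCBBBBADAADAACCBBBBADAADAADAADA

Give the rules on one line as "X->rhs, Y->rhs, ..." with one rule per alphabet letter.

  step 3 ⇒ step 4: ACCBBBBDACACCBBACCBBBBDACACCBBACCBBBBADAADAACCBBBBDACACCBBACCBBBB ⇒ ACC·BB·BB·ADA·ADA·ADA·ADA·DAC·ACC·BB·ACC·BB·BB·ADA·ADA·ACC·BB·BB·ADA·ADA·ADA·ADA·DAC·ACC·BB·ACC·BB·BB·ADA·ADA·ACC·BB·BB·ADA·ADA·ADA·ADA·ACC·DAC·ACC·ACC·DAC·ACC·ACC·BB·BB·ADA·ADA·ADA·ADA·DAC·ACC·BB·ACC·BB·BB·ADA·ADA·ACC·BB·BB·ADA·ADA·ADA·ADA
    A ↦ ACC
    B ↦ ADA
    C ↦ BB
    D ↦ DAC

A->ACC, B->ADA, C->BB, D->DAC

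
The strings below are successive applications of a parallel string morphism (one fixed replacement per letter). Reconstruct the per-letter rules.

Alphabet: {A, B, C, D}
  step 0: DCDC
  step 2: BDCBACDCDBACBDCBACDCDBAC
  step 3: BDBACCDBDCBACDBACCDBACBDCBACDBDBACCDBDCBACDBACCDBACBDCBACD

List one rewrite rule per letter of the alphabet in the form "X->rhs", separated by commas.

  step 2 ⇒ step 3: BDCBACDCDBACBDCBACDCDBAC ⇒ BD·BAC·CD·BD·CBA·CD·BAC·CD·BAC·BD·CBA·CD·BD·BAC·CD·BD·CBA·CD·BAC·CD·BAC·BD·CBA·CD
    A ↦ CBA
    B ↦ BD
    C ↦ CD
    D ↦ BAC

A->CBA, B->BD, C->CD, D->BAC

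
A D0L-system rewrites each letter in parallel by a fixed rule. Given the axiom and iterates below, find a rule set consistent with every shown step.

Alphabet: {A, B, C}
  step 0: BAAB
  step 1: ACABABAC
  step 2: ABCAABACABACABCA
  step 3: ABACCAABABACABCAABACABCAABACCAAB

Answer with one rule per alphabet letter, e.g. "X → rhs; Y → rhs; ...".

A->AB, B->AC, C->CA

  step 2 ⇒ step 3: ABCAABACABACABCA ⇒ AB·AC·CA·AB·AB·AC·AB·CA·AB·AC·AB·CA·AB·AC·CA·AB
    A ↦ AB
    B ↦ AC
    C ↦ CA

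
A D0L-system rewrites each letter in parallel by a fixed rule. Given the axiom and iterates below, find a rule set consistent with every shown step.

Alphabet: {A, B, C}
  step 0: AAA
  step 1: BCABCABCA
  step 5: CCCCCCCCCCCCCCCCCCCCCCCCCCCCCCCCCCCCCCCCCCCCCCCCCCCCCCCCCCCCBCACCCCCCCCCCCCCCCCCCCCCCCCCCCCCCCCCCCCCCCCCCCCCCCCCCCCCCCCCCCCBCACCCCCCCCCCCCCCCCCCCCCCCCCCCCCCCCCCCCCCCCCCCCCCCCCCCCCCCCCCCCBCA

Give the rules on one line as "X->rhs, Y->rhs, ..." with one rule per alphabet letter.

A->BCA, B->CC, C->CC

  step 0 ⇒ step 1: AAA ⇒ BCA·BCA·BCA
    A ↦ BCA
    B ↦ CC  (constrained at step 1)
    C ↦ CC  (constrained at step 1)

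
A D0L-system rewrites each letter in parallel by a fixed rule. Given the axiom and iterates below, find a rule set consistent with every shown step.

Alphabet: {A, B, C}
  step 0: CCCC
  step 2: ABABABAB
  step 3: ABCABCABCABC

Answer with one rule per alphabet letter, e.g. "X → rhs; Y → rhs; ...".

  step 2 ⇒ step 3: ABABABAB ⇒ AB·C·AB·C·AB·C·AB·C
    A ↦ AB
    B ↦ C
    C ↦ A  (constrained at step 0)

A->AB, B->C, C->A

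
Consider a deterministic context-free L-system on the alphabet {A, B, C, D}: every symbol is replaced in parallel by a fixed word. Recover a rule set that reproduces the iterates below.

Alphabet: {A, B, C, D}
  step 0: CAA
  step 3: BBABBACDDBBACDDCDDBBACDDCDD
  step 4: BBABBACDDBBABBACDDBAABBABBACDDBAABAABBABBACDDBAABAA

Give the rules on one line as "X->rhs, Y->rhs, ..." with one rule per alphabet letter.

A->CDD, B->BBA, C->B, D->A

  step 3 ⇒ step 4: BBABBACDDBBACDDCDDBBACDDCDD ⇒ BBA·BBA·CDD·BBA·BBA·CDD·B·A·A·BBA·BBA·CDD·B·A·A·B·A·A·BBA·BBA·CDD·B·A·A·B·A·A
    A ↦ CDD
    B ↦ BBA
    C ↦ B
    D ↦ A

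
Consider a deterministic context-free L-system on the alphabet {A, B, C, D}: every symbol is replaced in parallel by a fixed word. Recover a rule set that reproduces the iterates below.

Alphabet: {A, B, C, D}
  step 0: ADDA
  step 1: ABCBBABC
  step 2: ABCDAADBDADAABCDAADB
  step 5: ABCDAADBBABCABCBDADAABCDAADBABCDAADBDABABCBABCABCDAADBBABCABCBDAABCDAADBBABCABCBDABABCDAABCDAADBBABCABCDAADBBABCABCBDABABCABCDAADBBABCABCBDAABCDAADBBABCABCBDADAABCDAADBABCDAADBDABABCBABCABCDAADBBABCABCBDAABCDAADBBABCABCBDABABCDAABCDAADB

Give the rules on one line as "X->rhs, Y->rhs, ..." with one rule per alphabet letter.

A->ABC, B->DA, C->ADB, D->B

  step 1 ⇒ step 2: ABCBBABC ⇒ ABC·DA·ADB·DA·DA·ABC·DA·ADB
    A ↦ ABC
    B ↦ DA
    C ↦ ADB
  step 0 ⇒ step 1: ADDA ⇒ ABC·B·B·ABC
    D ↦ B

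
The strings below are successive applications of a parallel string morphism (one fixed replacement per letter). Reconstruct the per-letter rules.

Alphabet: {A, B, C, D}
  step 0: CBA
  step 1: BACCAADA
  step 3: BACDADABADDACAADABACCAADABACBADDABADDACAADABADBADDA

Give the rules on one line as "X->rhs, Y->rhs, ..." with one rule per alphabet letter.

  step 0 ⇒ step 1: CBA ⇒ BAC·CAA·DA
    A ↦ DA
    B ↦ CAA
    C ↦ BAC
    D ↦ BAD  (constrained at step 1)

A->DA, B->CAA, C->BAC, D->BAD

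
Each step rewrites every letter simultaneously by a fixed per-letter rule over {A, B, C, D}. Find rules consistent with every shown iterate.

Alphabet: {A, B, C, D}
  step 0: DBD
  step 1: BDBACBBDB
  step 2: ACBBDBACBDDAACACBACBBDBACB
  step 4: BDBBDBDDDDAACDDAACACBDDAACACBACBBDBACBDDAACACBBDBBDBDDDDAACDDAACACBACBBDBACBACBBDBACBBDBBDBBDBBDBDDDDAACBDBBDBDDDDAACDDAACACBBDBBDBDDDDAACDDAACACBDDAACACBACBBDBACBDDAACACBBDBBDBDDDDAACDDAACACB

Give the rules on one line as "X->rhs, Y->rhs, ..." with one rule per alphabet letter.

A->DD, B->ACB, C->AAC, D->BDB

  step 1 ⇒ step 2: BDBACBBDB ⇒ ACB·BDB·ACB·DD·AAC·ACB·ACB·BDB·ACB
    A ↦ DD
    B ↦ ACB
    C ↦ AAC
    D ↦ BDB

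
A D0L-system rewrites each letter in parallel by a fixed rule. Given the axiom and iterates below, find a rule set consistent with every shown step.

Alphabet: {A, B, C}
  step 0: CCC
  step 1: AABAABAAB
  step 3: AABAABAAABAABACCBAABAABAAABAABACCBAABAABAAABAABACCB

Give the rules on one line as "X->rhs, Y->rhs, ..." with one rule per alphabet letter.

  step 0 ⇒ step 1: CCC ⇒ AAB·AAB·AAB
    C ↦ AAB
    A ↦ CCB  (constrained at step 1)
    B ↦ A  (constrained at step 1)

A->CCB, B->A, C->AAB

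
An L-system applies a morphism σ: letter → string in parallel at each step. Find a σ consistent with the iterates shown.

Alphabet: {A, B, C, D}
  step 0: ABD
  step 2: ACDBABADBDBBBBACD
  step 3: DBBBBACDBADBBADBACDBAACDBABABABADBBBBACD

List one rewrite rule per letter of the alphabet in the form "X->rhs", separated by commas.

  step 2 ⇒ step 3: ACDBABADBDBBBBACD ⇒ DB·BBB·ACD·BA·DB·BA·DB·ACD·BA·ACD·BA·BA·BA·BA·DB·BBB·ACD
    A ↦ DB
    B ↦ BA
    C ↦ BBB
    D ↦ ACD

A->DB, B->BA, C->BBB, D->ACD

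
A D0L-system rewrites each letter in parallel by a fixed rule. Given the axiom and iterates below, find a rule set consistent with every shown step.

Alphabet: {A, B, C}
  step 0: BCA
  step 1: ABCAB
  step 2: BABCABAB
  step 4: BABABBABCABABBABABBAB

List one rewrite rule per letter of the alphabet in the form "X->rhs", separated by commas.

  step 1 ⇒ step 2: ABCAB ⇒ B·AB·CA·B·AB
    A ↦ B
    B ↦ AB
    C ↦ CA

A->B, B->AB, C->CA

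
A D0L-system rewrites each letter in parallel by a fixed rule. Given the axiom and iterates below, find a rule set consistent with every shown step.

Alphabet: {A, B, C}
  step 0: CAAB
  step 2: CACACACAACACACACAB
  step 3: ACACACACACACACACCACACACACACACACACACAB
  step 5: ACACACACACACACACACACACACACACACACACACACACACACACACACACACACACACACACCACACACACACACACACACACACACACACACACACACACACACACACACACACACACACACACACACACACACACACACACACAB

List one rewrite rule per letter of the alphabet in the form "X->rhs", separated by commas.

  step 2 ⇒ step 3: CACACACAACACACACAB ⇒ A·CAC·A·CAC·A·CAC·A·CAC·CAC·A·CAC·A·CAC·A·CAC·A·CAC·AB
    A ↦ CAC
    B ↦ AB
    C ↦ A

A->CAC, B->AB, C->A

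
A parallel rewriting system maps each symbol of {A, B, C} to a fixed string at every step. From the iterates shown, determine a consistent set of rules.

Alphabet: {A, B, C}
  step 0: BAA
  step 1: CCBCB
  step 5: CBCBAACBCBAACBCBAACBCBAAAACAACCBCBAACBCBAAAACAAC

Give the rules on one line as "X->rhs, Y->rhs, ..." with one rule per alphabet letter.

A->CB, B->C, C->AA

  step 0 ⇒ step 1: BAA ⇒ C·CB·CB
    A ↦ CB
    B ↦ C
    C ↦ AA  (constrained at step 1)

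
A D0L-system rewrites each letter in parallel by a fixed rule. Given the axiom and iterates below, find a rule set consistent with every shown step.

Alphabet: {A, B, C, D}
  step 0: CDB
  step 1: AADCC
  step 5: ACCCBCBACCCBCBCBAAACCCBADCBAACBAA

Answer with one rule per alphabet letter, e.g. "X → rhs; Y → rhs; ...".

  step 0 ⇒ step 1: CDB ⇒ A·AD·CC
    B ↦ CC
    C ↦ A
    D ↦ AD
    A ↦ CB  (constrained at step 1)

A->CB, B->CC, C->A, D->AD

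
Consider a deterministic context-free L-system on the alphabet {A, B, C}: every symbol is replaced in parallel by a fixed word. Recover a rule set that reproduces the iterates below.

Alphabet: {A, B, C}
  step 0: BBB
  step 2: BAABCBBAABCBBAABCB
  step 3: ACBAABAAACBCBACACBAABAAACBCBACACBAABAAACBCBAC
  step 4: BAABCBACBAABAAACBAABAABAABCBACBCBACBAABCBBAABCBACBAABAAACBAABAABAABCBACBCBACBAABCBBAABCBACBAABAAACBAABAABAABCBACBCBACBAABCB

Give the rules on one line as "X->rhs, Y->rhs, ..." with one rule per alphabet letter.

  step 3 ⇒ step 4: ACBAABAAACBCBACACBAABAAACBCBACACBAABAAACBCBAC ⇒ BAA·BCB·AC·BAA·BAA·AC·BAA·BAA·BAA·BCB·AC·BCB·AC·BAA·BCB·BAA·BCB·AC·BAA·BAA·AC·BAA·BAA·BAA·BCB·AC·BCB·AC·BAA·BCB·BAA·BCB·AC·BAA·BAA·AC·BAA·BAA·BAA·BCB·AC·BCB·AC·BAA·BCB
    A ↦ BAA
    B ↦ AC
    C ↦ BCB

A->BAA, B->AC, C->BCB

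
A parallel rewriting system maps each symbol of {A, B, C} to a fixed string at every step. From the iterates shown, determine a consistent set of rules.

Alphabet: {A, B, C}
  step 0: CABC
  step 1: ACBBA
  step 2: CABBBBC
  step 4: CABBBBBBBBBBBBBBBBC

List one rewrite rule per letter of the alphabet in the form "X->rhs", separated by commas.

A->C, B->BB, C->A

  step 1 ⇒ step 2: ACBBA ⇒ C·A·BB·BB·C
    A ↦ C
    B ↦ BB
    C ↦ A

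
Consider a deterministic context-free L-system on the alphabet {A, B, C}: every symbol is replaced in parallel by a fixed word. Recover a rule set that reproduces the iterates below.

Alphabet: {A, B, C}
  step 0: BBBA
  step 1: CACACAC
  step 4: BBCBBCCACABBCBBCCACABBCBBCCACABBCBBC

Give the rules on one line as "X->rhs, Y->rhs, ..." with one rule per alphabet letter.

A->C, B->CA, C->BB

  step 0 ⇒ step 1: BBBA ⇒ CA·CA·CA·C
    A ↦ C
    B ↦ CA
    C ↦ BB  (constrained at step 1)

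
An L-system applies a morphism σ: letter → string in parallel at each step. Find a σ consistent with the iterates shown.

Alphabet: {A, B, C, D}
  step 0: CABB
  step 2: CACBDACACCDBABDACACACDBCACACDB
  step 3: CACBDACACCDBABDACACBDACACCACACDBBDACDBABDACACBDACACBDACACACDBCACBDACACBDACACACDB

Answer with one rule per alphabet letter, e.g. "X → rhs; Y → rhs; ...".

A->BDA, B->CDB, C->CAC, D->A

  step 2 ⇒ step 3: CACBDACACCDBABDACACACDBCACACDB ⇒ CAC·BDA·CAC·CDB·A·BDA·CAC·BDA·CAC·CAC·A·CDB·BDA·CDB·A·BDA·CAC·BDA·CAC·BDA·CAC·A·CDB·CAC·BDA·CAC·BDA·CAC·A·CDB
    A ↦ BDA
    B ↦ CDB
    C ↦ CAC
    D ↦ A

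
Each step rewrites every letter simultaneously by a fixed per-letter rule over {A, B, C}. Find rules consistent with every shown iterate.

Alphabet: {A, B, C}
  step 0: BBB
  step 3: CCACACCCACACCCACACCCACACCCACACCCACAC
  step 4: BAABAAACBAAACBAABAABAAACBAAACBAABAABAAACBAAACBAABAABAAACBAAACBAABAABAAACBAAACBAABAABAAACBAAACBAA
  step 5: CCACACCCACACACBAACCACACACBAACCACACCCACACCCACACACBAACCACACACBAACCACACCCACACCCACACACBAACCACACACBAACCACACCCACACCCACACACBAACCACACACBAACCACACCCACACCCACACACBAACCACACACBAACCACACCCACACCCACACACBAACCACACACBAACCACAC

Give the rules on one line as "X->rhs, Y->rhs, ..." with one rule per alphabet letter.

A->AC, B->CC, C->BAA

  step 4 ⇒ step 5: BAABAAACBAAACBAABAABAAACBAAACBAABAABAAACBAAACBAABAABAAACBAAACBAABAABAAACBAAACBAABAABAAACBAAACBAA ⇒ CC·AC·AC·CC·AC·AC·AC·BAA·CC·AC·AC·AC·BAA·CC·AC·AC·CC·AC·AC·CC·AC·AC·AC·BAA·CC·AC·AC·AC·BAA·CC·AC·AC·CC·AC·AC·CC·AC·AC·AC·BAA·CC·AC·AC·AC·BAA·CC·AC·AC·CC·AC·AC·CC·AC·AC·AC·BAA·CC·AC·AC·AC·BAA·CC·AC·AC·CC·AC·AC·CC·AC·AC·AC·BAA·CC·AC·AC·AC·BAA·CC·AC·AC·CC·AC·AC·CC·AC·AC·AC·BAA·CC·AC·AC·AC·BAA·CC·AC·AC
    A ↦ AC
    B ↦ CC
    C ↦ BAA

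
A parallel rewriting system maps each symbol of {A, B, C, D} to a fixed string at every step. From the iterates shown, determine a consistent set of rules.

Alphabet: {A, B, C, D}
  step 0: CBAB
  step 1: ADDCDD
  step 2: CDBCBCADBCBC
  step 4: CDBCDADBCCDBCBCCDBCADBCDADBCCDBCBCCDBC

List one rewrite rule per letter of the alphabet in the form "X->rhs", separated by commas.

  step 1 ⇒ step 2: ADDCDD ⇒ CD·BC·BC·AD·BC·BC
    A ↦ CD
    C ↦ AD
    D ↦ BC
  step 0 ⇒ step 1: CBAB ⇒ AD·D·CD·D
    B ↦ D

A->CD, B->D, C->AD, D->BC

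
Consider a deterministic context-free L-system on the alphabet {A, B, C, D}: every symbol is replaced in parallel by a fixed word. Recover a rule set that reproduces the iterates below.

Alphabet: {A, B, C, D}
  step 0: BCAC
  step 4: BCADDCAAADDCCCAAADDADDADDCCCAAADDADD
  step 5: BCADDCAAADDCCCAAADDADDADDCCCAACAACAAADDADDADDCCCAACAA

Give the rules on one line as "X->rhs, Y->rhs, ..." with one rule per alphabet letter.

A->C, B->BC, C->ADD, D->A

  step 4 ⇒ step 5: BCADDCAAADDCCCAAADDADDADDCCCAAADDADD ⇒ BC·ADD·C·A·A·ADD·C·C·C·A·A·ADD·ADD·ADD·C·C·C·A·A·C·A·A·C·A·A·ADD·ADD·ADD·C·C·C·A·A·C·A·A
    A ↦ C
    B ↦ BC
    C ↦ ADD
    D ↦ A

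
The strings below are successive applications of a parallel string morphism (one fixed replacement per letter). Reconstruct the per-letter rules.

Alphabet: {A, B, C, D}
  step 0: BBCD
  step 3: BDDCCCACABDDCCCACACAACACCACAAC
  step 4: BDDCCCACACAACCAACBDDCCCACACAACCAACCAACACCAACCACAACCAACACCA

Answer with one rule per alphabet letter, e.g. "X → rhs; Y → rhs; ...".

A->AC, B->BDD, C->CA, D->C

  step 3 ⇒ step 4: BDDCCCACABDDCCCACACAACACCACAAC ⇒ BDD·C·C·CA·CA·CA·AC·CA·AC·BDD·C·C·CA·CA·CA·AC·CA·AC·CA·AC·AC·CA·AC·CA·CA·AC·CA·AC·AC·CA
    A ↦ AC
    B ↦ BDD
    C ↦ CA
    D ↦ C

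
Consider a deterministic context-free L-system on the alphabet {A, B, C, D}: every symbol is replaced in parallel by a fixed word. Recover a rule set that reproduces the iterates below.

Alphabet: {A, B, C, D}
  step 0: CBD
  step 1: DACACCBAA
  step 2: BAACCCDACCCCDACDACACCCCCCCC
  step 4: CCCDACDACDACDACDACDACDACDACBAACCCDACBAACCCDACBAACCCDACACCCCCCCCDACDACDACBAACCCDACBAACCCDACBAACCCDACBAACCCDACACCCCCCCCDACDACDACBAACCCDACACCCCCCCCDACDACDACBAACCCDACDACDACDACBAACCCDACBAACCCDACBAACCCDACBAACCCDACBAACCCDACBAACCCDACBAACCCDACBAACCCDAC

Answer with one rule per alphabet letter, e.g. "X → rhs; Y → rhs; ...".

  step 1 ⇒ step 2: DACACCBAA ⇒ BAA·CCC·DAC·CCC·DAC·DAC·ACC·CCC·CCC
    A ↦ CCC
    B ↦ ACC
    C ↦ DAC
    D ↦ BAA

A->CCC, B->ACC, C->DAC, D->BAA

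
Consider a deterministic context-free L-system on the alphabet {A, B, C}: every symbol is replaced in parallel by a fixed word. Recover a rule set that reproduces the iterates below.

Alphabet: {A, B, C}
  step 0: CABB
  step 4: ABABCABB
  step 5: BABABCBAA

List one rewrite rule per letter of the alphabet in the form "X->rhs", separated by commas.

  step 4 ⇒ step 5: ABABCABB ⇒ B·A·B·A·BC·B·A·A
    A ↦ B
    B ↦ A
    C ↦ BC

A->B, B->A, C->BC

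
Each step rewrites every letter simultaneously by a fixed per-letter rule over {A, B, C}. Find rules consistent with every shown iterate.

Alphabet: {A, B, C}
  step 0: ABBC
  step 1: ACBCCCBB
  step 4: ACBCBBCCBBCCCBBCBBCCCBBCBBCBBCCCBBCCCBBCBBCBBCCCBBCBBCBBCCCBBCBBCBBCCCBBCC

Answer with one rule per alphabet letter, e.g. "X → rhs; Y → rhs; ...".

  step 0 ⇒ step 1: ABBC ⇒ ACB·C·C·CBB
    A ↦ ACB
    B ↦ C
    C ↦ CBB

A->ACB, B->C, C->CBB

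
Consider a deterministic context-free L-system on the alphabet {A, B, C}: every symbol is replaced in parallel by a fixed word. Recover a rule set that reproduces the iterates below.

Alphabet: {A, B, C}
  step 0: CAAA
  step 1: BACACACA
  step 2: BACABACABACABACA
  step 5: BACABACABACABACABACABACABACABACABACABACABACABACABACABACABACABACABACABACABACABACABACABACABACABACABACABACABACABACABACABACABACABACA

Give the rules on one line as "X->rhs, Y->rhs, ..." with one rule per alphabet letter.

  step 1 ⇒ step 2: BACACACA ⇒ BA·CA·BA·CA·BA·CA·BA·CA
    A ↦ CA
    B ↦ BA
    C ↦ BA

A->CA, B->BA, C->BA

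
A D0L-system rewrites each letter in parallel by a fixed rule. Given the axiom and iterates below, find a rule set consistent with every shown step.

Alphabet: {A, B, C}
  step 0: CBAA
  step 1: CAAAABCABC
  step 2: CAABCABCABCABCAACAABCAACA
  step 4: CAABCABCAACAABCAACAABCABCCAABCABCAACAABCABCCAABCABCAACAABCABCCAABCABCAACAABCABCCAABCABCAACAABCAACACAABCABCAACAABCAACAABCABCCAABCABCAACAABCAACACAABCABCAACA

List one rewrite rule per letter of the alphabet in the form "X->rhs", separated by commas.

  step 1 ⇒ step 2: CAAAABCABC ⇒ CA·ABC·ABC·ABC·ABC·AA·CA·ABC·AA·CA
    A ↦ ABC
    B ↦ AA
    C ↦ CA

A->ABC, B->AA, C->CA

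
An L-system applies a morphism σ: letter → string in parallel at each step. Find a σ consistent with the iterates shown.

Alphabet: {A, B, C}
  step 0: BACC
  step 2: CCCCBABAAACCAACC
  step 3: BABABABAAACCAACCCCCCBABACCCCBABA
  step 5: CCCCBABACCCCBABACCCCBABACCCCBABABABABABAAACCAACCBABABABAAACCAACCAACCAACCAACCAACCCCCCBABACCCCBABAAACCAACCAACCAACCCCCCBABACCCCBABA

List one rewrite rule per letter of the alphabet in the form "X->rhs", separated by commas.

  step 2 ⇒ step 3: CCCCBABAAACCAACC ⇒ BA·BA·BA·BA·AA·CC·AA·CC·CC·CC·BA·BA·CC·CC·BA·BA
    A ↦ CC
    B ↦ AA
    C ↦ BA

A->CC, B->AA, C->BA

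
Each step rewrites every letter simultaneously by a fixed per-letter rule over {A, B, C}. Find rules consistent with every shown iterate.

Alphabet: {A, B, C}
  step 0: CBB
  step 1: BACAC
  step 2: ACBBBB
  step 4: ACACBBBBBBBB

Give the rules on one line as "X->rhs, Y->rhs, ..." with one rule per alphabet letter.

  step 1 ⇒ step 2: BACAC ⇒ AC·B·B·B·B
    A ↦ B
    B ↦ AC
    C ↦ B

A->B, B->AC, C->B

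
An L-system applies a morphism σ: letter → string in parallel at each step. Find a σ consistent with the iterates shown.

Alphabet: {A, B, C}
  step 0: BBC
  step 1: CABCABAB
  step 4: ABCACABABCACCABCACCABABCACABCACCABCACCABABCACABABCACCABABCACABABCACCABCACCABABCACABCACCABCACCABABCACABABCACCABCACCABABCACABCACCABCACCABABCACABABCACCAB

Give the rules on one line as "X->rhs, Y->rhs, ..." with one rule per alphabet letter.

A->CAC, B->CAB, C->AB

  step 0 ⇒ step 1: BBC ⇒ CAB·CAB·AB
    B ↦ CAB
    C ↦ AB
    A ↦ CAC  (constrained at step 1)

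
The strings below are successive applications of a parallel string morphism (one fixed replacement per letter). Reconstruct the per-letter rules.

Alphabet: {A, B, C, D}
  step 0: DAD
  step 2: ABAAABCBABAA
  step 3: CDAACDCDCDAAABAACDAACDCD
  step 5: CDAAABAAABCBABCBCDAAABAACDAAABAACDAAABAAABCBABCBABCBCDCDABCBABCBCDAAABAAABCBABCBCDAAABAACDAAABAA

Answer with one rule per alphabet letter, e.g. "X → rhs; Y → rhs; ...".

  step 2 ⇒ step 3: ABAAABCBABAA ⇒ CD·AA·CD·CD·CD·AA·AB·AA·CD·AA·CD·CD
    A ↦ CD
    B ↦ AA
    C ↦ AB
    D ↦ CB  (constrained at step 0)

A->CD, B->AA, C->AB, D->CB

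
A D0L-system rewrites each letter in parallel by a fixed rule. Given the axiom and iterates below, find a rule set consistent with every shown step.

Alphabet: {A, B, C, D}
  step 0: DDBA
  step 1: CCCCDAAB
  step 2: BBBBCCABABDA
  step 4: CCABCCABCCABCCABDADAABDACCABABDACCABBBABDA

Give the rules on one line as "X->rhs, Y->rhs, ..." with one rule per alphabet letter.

A->AB, B->DA, C->B, D->CC

  step 1 ⇒ step 2: CCCCDAAB ⇒ B·B·B·B·CC·AB·AB·DA
    A ↦ AB
    B ↦ DA
    C ↦ B
    D ↦ CC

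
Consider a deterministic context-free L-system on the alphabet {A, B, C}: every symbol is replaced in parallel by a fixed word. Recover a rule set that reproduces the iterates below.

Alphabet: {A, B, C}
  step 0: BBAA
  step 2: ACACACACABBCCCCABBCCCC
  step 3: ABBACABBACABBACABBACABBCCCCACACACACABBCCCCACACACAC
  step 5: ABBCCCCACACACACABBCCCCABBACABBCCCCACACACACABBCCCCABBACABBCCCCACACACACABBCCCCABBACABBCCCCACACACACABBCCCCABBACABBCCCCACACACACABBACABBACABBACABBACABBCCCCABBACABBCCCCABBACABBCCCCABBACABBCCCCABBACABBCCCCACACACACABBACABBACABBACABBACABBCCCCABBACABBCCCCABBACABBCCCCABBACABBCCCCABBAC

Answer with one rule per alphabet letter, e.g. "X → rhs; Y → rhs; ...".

A->ABB, B->CC, C->AC

  step 2 ⇒ step 3: ACACACACABBCCCCABBCCCC ⇒ ABB·AC·ABB·AC·ABB·AC·ABB·AC·ABB·CC·CC·AC·AC·AC·AC·ABB·CC·CC·AC·AC·AC·AC
    A ↦ ABB
    B ↦ CC
    C ↦ AC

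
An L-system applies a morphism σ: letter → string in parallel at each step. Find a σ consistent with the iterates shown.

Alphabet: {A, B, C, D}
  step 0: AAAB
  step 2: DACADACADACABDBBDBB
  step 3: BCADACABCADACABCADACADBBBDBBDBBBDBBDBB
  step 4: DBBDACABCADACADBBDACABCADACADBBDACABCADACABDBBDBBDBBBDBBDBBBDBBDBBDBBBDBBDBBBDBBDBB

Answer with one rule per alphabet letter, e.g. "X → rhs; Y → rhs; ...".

  step 3 ⇒ step 4: BCADACABCADACABCADACADBBBDBBDBBBDBBDBB ⇒ DBB·DA·CA·B·CA·DA·CA·DBB·DA·CA·B·CA·DA·CA·DBB·DA·CA·B·CA·DA·CA·B·DBB·DBB·DBB·B·DBB·DBB·B·DBB·DBB·DBB·B·DBB·DBB·B·DBB·DBB
    A ↦ CA
    B ↦ DBB
    C ↦ DA
    D ↦ B

A->CA, B->DBB, C->DA, D->B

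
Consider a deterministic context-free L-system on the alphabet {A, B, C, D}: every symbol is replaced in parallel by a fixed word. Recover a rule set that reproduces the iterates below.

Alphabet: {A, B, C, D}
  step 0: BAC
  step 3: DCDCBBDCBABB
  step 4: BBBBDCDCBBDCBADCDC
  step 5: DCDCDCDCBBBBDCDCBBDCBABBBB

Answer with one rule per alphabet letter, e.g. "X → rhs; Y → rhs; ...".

A->BA, B->DC, C->B, D->B

  step 4 ⇒ step 5: BBBBDCDCBBDCBADCDC ⇒ DC·DC·DC·DC·B·B·B·B·DC·DC·B·B·DC·BA·B·B·B·B
    A ↦ BA
    B ↦ DC
    C ↦ B
    D ↦ B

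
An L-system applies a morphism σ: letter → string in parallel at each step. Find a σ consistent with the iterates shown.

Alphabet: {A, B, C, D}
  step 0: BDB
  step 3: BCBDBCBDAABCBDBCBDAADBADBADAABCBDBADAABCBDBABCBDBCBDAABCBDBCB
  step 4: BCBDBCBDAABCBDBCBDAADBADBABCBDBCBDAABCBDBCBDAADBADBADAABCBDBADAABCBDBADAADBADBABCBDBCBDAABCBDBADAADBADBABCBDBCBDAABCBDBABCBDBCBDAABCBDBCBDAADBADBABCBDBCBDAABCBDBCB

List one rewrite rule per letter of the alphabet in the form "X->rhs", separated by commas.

  step 3 ⇒ step 4: BCBDBCBDAABCBDBCBDAADBADBADAABCBDBADAABCBDBABCBDBCBDAABCBDBCB ⇒ BCB·D·BCB·DAA·BCB·D·BCB·DAA·DBA·DBA·BCB·D·BCB·DAA·BCB·D·BCB·DAA·DBA·DBA·DAA·BCB·DBA·DAA·BCB·DBA·DAA·DBA·DBA·BCB·D·BCB·DAA·BCB·DBA·DAA·DBA·DBA·BCB·D·BCB·DAA·BCB·DBA·BCB·D·BCB·DAA·BCB·D·BCB·DAA·DBA·DBA·BCB·D·BCB·DAA·BCB·D·BCB
    A ↦ DBA
    B ↦ BCB
    C ↦ D
    D ↦ DAA

A->DBA, B->BCB, C->D, D->DAA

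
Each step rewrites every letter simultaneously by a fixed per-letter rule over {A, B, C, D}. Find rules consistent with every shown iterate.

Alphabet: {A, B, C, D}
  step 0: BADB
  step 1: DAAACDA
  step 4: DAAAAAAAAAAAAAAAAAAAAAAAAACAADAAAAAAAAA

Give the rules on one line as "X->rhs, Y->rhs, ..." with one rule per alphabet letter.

A->AA, B->DA, C->B, D->C

  step 0 ⇒ step 1: BADB ⇒ DA·AA·C·DA
    A ↦ AA
    B ↦ DA
    D ↦ C
    C ↦ B  (constrained at step 1)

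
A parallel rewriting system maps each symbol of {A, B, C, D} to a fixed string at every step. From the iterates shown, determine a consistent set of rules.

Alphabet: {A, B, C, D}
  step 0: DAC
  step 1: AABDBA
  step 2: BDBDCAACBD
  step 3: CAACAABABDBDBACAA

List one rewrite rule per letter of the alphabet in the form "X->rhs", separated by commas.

  step 2 ⇒ step 3: BDBDCAACBD ⇒ C·AA·C·AA·BA·BD·BD·BA·C·AA
    A ↦ BD
    B ↦ C
    C ↦ BA
    D ↦ AA

A->BD, B->C, C->BA, D->AA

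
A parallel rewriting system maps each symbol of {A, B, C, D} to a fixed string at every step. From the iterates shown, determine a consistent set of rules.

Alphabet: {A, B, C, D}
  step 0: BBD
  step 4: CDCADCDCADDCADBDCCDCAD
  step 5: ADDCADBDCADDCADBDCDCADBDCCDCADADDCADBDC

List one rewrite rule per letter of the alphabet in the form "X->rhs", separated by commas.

  step 4 ⇒ step 5: CDCADCDCADDCADBDCCDCAD ⇒ AD·DC·AD·B·DC·AD·DC·AD·B·DC·DC·AD·B·DC·C·DC·AD·AD·DC·AD·B·DC
    A ↦ B
    B ↦ C
    C ↦ AD
    D ↦ DC

A->B, B->C, C->AD, D->DC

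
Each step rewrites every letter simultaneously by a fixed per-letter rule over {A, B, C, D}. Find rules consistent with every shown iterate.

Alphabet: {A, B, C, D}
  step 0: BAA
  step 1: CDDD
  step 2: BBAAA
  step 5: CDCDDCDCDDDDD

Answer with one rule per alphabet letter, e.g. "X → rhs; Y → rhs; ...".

A->D, B->CD, C->BB, D->A

  step 1 ⇒ step 2: CDDD ⇒ BB·A·A·A
    C ↦ BB
    D ↦ A
  step 0 ⇒ step 1: BAA ⇒ CD·D·D
    A ↦ D
  step 0 ⇒ step 1: BAA ⇒ CD·D·D
    B ↦ CD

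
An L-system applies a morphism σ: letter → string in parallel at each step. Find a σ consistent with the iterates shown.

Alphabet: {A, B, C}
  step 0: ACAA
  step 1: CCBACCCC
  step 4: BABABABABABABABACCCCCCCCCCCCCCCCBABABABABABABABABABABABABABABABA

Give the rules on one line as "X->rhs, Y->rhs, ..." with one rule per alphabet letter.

  step 0 ⇒ step 1: ACAA ⇒ CC·BA·CC·CC
    A ↦ CC
    C ↦ BA
    B ↦ CC  (constrained at step 1)

A->CC, B->CC, C->BA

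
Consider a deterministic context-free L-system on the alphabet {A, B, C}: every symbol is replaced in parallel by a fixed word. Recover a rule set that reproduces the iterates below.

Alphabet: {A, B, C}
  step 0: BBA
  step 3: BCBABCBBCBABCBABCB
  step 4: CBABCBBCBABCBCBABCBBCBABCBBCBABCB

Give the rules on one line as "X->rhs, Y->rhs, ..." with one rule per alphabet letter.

A->B, B->CB, C->AB

  step 3 ⇒ step 4: BCBABCBBCBABCBABCB ⇒ CB·AB·CB·B·CB·AB·CB·CB·AB·CB·B·CB·AB·CB·B·CB·AB·CB
    A ↦ B
    B ↦ CB
    C ↦ AB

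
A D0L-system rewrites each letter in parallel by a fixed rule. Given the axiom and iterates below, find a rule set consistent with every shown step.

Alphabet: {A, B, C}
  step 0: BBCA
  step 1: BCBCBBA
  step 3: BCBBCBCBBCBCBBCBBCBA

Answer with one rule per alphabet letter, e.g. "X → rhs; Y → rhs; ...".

A->BA, B->BC, C->B

  step 0 ⇒ step 1: BBCA ⇒ BC·BC·B·BA
    A ↦ BA
    B ↦ BC
    C ↦ B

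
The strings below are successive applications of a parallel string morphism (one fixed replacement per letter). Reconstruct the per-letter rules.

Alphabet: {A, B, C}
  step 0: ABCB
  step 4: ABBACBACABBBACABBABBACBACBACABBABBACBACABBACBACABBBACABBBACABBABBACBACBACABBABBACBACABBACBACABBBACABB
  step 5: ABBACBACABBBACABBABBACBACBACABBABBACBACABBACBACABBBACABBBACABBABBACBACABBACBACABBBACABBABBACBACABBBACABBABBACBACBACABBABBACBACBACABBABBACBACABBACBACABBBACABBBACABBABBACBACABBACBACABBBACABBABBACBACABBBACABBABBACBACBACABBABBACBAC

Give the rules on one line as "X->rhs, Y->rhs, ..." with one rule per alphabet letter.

A->AB, B->BAC, C->B

  step 4 ⇒ step 5: ABBACBACABBBACABBABBACBACBACABBABBACBACABBACBACABBBACABBBACABBABBACBACBACABBABBACBACABBACBACABBBACABB ⇒ AB·BAC·BAC·AB·B·BAC·AB·B·AB·BAC·BAC·BAC·AB·B·AB·BAC·BAC·AB·BAC·BAC·AB·B·BAC·AB·B·BAC·AB·B·AB·BAC·BAC·AB·BAC·BAC·AB·B·BAC·AB·B·AB·BAC·BAC·AB·B·BAC·AB·B·AB·BAC·BAC·BAC·AB·B·AB·BAC·BAC·BAC·AB·B·AB·BAC·BAC·AB·BAC·BAC·AB·B·BAC·AB·B·BAC·AB·B·AB·BAC·BAC·AB·BAC·BAC·AB·B·BAC·AB·B·AB·BAC·BAC·AB·B·BAC·AB·B·AB·BAC·BAC·BAC·AB·B·AB·BAC·BAC
    A ↦ AB
    B ↦ BAC
    C ↦ B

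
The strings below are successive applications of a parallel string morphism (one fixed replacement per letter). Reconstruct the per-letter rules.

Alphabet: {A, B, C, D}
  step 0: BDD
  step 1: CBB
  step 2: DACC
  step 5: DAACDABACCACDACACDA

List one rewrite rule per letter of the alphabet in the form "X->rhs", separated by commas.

A->AC, B->C, C->DA, D->B

  step 1 ⇒ step 2: CBB ⇒ DA·C·C
    B ↦ C
    C ↦ DA
    A ↦ AC  (constrained at step 2)
  step 0 ⇒ step 1: BDD ⇒ C·B·B
    D ↦ B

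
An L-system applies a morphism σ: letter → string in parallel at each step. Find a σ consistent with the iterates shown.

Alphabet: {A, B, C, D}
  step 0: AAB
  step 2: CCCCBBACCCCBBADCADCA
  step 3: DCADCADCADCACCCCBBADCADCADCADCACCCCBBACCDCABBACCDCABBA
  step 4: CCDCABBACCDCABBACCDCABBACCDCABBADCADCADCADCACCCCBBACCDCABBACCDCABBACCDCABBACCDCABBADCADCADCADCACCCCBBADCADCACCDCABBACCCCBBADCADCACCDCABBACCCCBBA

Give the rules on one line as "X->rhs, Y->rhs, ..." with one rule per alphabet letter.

A->BBA, B->CC, C->DCA, D->CC

  step 3 ⇒ step 4: DCADCADCADCACCCCBBADCADCADCADCACCCCBBACCDCABBACCDCABBA ⇒ CC·DCA·BBA·CC·DCA·BBA·CC·DCA·BBA·CC·DCA·BBA·DCA·DCA·DCA·DCA·CC·CC·BBA·CC·DCA·BBA·CC·DCA·BBA·CC·DCA·BBA·CC·DCA·BBA·DCA·DCA·DCA·DCA·CC·CC·BBA·DCA·DCA·CC·DCA·BBA·CC·CC·BBA·DCA·DCA·CC·DCA·BBA·CC·CC·BBA
    A ↦ BBA
    B ↦ CC
    C ↦ DCA
    D ↦ CC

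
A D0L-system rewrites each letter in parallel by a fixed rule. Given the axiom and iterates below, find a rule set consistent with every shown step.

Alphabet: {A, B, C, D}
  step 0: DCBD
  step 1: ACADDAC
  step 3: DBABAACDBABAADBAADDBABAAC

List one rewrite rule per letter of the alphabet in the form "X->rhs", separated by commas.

  step 0 ⇒ step 1: DCBD ⇒ AC·AD·D·AC
    B ↦ D
    C ↦ AD
    D ↦ AC
    A ↦ BA  (constrained at step 1)

A->BA, B->D, C->AD, D->AC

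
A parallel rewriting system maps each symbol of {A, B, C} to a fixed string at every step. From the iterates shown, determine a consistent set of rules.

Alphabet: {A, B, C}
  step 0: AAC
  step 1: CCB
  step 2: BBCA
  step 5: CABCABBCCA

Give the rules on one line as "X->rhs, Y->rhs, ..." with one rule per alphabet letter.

  step 1 ⇒ step 2: CCB ⇒ B·B·CA
    B ↦ CA
    C ↦ B
  step 0 ⇒ step 1: AAC ⇒ C·C·B
    A ↦ C

A->C, B->CA, C->B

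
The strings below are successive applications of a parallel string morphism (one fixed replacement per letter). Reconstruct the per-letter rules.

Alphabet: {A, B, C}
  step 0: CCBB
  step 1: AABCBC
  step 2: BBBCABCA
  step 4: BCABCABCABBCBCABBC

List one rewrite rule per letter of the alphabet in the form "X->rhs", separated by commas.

A->B, B->BC, C->A

  step 1 ⇒ step 2: AABCBC ⇒ B·B·BC·A·BC·A
    A ↦ B
    B ↦ BC
    C ↦ A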